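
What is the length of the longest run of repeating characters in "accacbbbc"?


Input: "accacbbbc"
Scanning for longest run:
  Position 1 ('c'): new char, reset run to 1
  Position 2 ('c'): continues run of 'c', length=2
  Position 3 ('a'): new char, reset run to 1
  Position 4 ('c'): new char, reset run to 1
  Position 5 ('b'): new char, reset run to 1
  Position 6 ('b'): continues run of 'b', length=2
  Position 7 ('b'): continues run of 'b', length=3
  Position 8 ('c'): new char, reset run to 1
Longest run: 'b' with length 3

3


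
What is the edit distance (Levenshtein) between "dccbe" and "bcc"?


Computing edit distance: "dccbe" -> "bcc"
DP table:
           b    c    c
      0    1    2    3
  d   1    1    2    3
  c   2    2    1    2
  c   3    3    2    1
  b   4    3    3    2
  e   5    4    4    3
Edit distance = dp[5][3] = 3

3


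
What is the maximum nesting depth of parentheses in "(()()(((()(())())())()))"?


Input: "(()()(((()(())())())()))"
Tracking depth:
  Position 0 '(': depth becomes 1
  Position 1 '(': depth becomes 2
  Position 2 ')': depth becomes 1
  Position 3 '(': depth becomes 2
  Position 4 ')': depth becomes 1
  Position 5 '(': depth becomes 2
  Position 6 '(': depth becomes 3
  Position 7 '(': depth becomes 4
  Position 8 '(': depth becomes 5
  Position 9 ')': depth becomes 4
  Position 10 '(': depth becomes 5
  Position 11 '(': depth becomes 6
  Position 12 ')': depth becomes 5
  Position 13 ')': depth becomes 4
  Position 14 '(': depth becomes 5
  Position 15 ')': depth becomes 4
  Position 16 ')': depth becomes 3
  Position 17 '(': depth becomes 4
  Position 18 ')': depth becomes 3
  Position 19 ')': depth becomes 2
  Position 20 '(': depth becomes 3
  Position 21 ')': depth becomes 2
  Position 22 ')': depth becomes 1
  Position 23 ')': depth becomes 0
Maximum depth reached: 6

6


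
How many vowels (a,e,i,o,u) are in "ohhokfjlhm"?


Input: ohhokfjlhm
Checking each character:
  'o' at position 0: vowel (running total: 1)
  'h' at position 1: consonant
  'h' at position 2: consonant
  'o' at position 3: vowel (running total: 2)
  'k' at position 4: consonant
  'f' at position 5: consonant
  'j' at position 6: consonant
  'l' at position 7: consonant
  'h' at position 8: consonant
  'm' at position 9: consonant
Total vowels: 2

2


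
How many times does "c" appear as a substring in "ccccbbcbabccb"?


Searching for "c" in "ccccbbcbabccb"
Scanning each position:
  Position 0: "c" => MATCH
  Position 1: "c" => MATCH
  Position 2: "c" => MATCH
  Position 3: "c" => MATCH
  Position 4: "b" => no
  Position 5: "b" => no
  Position 6: "c" => MATCH
  Position 7: "b" => no
  Position 8: "a" => no
  Position 9: "b" => no
  Position 10: "c" => MATCH
  Position 11: "c" => MATCH
  Position 12: "b" => no
Total occurrences: 7

7


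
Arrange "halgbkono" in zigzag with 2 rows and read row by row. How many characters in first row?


Zigzag "halgbkono" into 2 rows:
Placing characters:
  'h' => row 0
  'a' => row 1
  'l' => row 0
  'g' => row 1
  'b' => row 0
  'k' => row 1
  'o' => row 0
  'n' => row 1
  'o' => row 0
Rows:
  Row 0: "hlboo"
  Row 1: "agkn"
First row length: 5

5


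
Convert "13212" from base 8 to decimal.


Input: "13212" in base 8
Positional expansion:
  Digit '1' (value 1) x 8^4 = 4096
  Digit '3' (value 3) x 8^3 = 1536
  Digit '2' (value 2) x 8^2 = 128
  Digit '1' (value 1) x 8^1 = 8
  Digit '2' (value 2) x 8^0 = 2
Sum = 5770

5770


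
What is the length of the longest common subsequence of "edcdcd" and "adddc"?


LCS of "edcdcd" and "adddc"
DP table:
           a    d    d    d    c
      0    0    0    0    0    0
  e   0    0    0    0    0    0
  d   0    0    1    1    1    1
  c   0    0    1    1    1    2
  d   0    0    1    2    2    2
  c   0    0    1    2    2    3
  d   0    0    1    2    3    3
LCS length = dp[6][5] = 3

3


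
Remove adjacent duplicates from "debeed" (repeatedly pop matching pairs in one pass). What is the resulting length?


Input: debeed
Stack-based adjacent duplicate removal:
  Read 'd': push. Stack: d
  Read 'e': push. Stack: de
  Read 'b': push. Stack: deb
  Read 'e': push. Stack: debe
  Read 'e': matches stack top 'e' => pop. Stack: deb
  Read 'd': push. Stack: debd
Final stack: "debd" (length 4)

4


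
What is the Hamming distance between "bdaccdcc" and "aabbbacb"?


Comparing "bdaccdcc" and "aabbbacb" position by position:
  Position 0: 'b' vs 'a' => differ
  Position 1: 'd' vs 'a' => differ
  Position 2: 'a' vs 'b' => differ
  Position 3: 'c' vs 'b' => differ
  Position 4: 'c' vs 'b' => differ
  Position 5: 'd' vs 'a' => differ
  Position 6: 'c' vs 'c' => same
  Position 7: 'c' vs 'b' => differ
Total differences (Hamming distance): 7

7


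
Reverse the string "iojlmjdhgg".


Input: iojlmjdhgg
Reading characters right to left:
  Position 9: 'g'
  Position 8: 'g'
  Position 7: 'h'
  Position 6: 'd'
  Position 5: 'j'
  Position 4: 'm'
  Position 3: 'l'
  Position 2: 'j'
  Position 1: 'o'
  Position 0: 'i'
Reversed: gghdjmljoi

gghdjmljoi


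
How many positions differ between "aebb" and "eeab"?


Comparing "aebb" and "eeab" position by position:
  Position 0: 'a' vs 'e' => DIFFER
  Position 1: 'e' vs 'e' => same
  Position 2: 'b' vs 'a' => DIFFER
  Position 3: 'b' vs 'b' => same
Positions that differ: 2

2


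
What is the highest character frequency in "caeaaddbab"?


Input: caeaaddbab
Character counts:
  'a': 4
  'b': 2
  'c': 1
  'd': 2
  'e': 1
Maximum frequency: 4

4


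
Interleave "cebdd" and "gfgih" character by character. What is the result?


Interleaving "cebdd" and "gfgih":
  Position 0: 'c' from first, 'g' from second => "cg"
  Position 1: 'e' from first, 'f' from second => "ef"
  Position 2: 'b' from first, 'g' from second => "bg"
  Position 3: 'd' from first, 'i' from second => "di"
  Position 4: 'd' from first, 'h' from second => "dh"
Result: cgefbgdidh

cgefbgdidh


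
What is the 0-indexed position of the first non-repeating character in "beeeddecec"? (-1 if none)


Input: beeeddecec
Character frequencies:
  'b': 1
  'c': 2
  'd': 2
  'e': 5
Scanning left to right for freq == 1:
  Position 0 ('b'): unique! => answer = 0

0


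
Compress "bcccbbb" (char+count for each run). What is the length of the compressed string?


Input: bcccbbb
Runs:
  'b' x 1 => "b1"
  'c' x 3 => "c3"
  'b' x 3 => "b3"
Compressed: "b1c3b3"
Compressed length: 6

6


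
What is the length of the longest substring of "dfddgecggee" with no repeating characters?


Input: "dfddgecggee"
Sliding window (track last position of each char):
  Position 0 ('d'): window [0,0] length 1 -- new best
  Position 1 ('f'): window [0,1] length 2 -- new best
  Position 2 ('d'): repeat (last at 0), move window start to 1
  Position 2 ('d'): window [1,2] length 2
  Position 3 ('d'): repeat (last at 2), move window start to 3
  Position 3 ('d'): window [3,3] length 1
  Position 4 ('g'): window [3,4] length 2
  Position 5 ('e'): window [3,5] length 3 -- new best
  Position 6 ('c'): window [3,6] length 4 -- new best
  Position 7 ('g'): repeat (last at 4), move window start to 5
  Position 7 ('g'): window [5,7] length 3
  Position 8 ('g'): repeat (last at 7), move window start to 8
  Position 8 ('g'): window [8,8] length 1
  Position 9 ('e'): window [8,9] length 2
  Position 10 ('e'): repeat (last at 9), move window start to 10
  Position 10 ('e'): window [10,10] length 1
Longest substring with no repeats: "dgec" with length 4

4


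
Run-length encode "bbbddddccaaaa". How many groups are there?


Input: bbbddddccaaaa
Scanning for consecutive runs:
  Group 1: 'b' x 3 (positions 0-2)
  Group 2: 'd' x 4 (positions 3-6)
  Group 3: 'c' x 2 (positions 7-8)
  Group 4: 'a' x 4 (positions 9-12)
Total groups: 4

4


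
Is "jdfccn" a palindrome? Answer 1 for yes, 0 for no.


Input: jdfccn
Reversed: nccfdj
  Compare pos 0 ('j') with pos 5 ('n'): MISMATCH
  Compare pos 1 ('d') with pos 4 ('c'): MISMATCH
  Compare pos 2 ('f') with pos 3 ('c'): MISMATCH
Result: not a palindrome

0


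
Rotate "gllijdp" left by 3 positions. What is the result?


Input: "gllijdp", rotate left by 3
First 3 characters: "gll"
Remaining characters: "ijdp"
Concatenate remaining + first: "ijdp" + "gll" = "ijdpgll"

ijdpgll


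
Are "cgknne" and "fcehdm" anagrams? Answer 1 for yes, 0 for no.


Strings: "cgknne", "fcehdm"
Sorted first:  cegknn
Sorted second: cdefhm
Differ at position 1: 'e' vs 'd' => not anagrams

0


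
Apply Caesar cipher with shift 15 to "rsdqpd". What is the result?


Caesar cipher: shift "rsdqpd" by 15
  'r' (pos 17) + 15 = pos 6 = 'g'
  's' (pos 18) + 15 = pos 7 = 'h'
  'd' (pos 3) + 15 = pos 18 = 's'
  'q' (pos 16) + 15 = pos 5 = 'f'
  'p' (pos 15) + 15 = pos 4 = 'e'
  'd' (pos 3) + 15 = pos 18 = 's'
Result: ghsfes

ghsfes


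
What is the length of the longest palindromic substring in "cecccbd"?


Input: "cecccbd"
Checking substrings for palindromes:
  [0:3] "cec" (len 3) => palindrome
  [2:5] "ccc" (len 3) => palindrome
  [2:4] "cc" (len 2) => palindrome
  [3:5] "cc" (len 2) => palindrome
Longest palindromic substring: "cec" with length 3

3


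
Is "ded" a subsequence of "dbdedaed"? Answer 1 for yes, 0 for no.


Check if "ded" is a subsequence of "dbdedaed"
Greedy scan:
  Position 0 ('d'): matches sub[0] = 'd'
  Position 1 ('b'): no match needed
  Position 2 ('d'): no match needed
  Position 3 ('e'): matches sub[1] = 'e'
  Position 4 ('d'): matches sub[2] = 'd'
  Position 5 ('a'): no match needed
  Position 6 ('e'): no match needed
  Position 7 ('d'): no match needed
All 3 characters matched => is a subsequence

1


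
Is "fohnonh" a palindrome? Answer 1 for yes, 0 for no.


Input: fohnonh
Reversed: hnonhof
  Compare pos 0 ('f') with pos 6 ('h'): MISMATCH
  Compare pos 1 ('o') with pos 5 ('n'): MISMATCH
  Compare pos 2 ('h') with pos 4 ('o'): MISMATCH
Result: not a palindrome

0


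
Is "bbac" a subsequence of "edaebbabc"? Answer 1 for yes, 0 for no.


Check if "bbac" is a subsequence of "edaebbabc"
Greedy scan:
  Position 0 ('e'): no match needed
  Position 1 ('d'): no match needed
  Position 2 ('a'): no match needed
  Position 3 ('e'): no match needed
  Position 4 ('b'): matches sub[0] = 'b'
  Position 5 ('b'): matches sub[1] = 'b'
  Position 6 ('a'): matches sub[2] = 'a'
  Position 7 ('b'): no match needed
  Position 8 ('c'): matches sub[3] = 'c'
All 4 characters matched => is a subsequence

1


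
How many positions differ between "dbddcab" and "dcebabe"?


Comparing "dbddcab" and "dcebabe" position by position:
  Position 0: 'd' vs 'd' => same
  Position 1: 'b' vs 'c' => DIFFER
  Position 2: 'd' vs 'e' => DIFFER
  Position 3: 'd' vs 'b' => DIFFER
  Position 4: 'c' vs 'a' => DIFFER
  Position 5: 'a' vs 'b' => DIFFER
  Position 6: 'b' vs 'e' => DIFFER
Positions that differ: 6

6


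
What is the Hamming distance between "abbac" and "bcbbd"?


Comparing "abbac" and "bcbbd" position by position:
  Position 0: 'a' vs 'b' => differ
  Position 1: 'b' vs 'c' => differ
  Position 2: 'b' vs 'b' => same
  Position 3: 'a' vs 'b' => differ
  Position 4: 'c' vs 'd' => differ
Total differences (Hamming distance): 4

4


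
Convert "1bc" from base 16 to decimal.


Input: "1bc" in base 16
Positional expansion:
  Digit '1' (value 1) x 16^2 = 256
  Digit 'b' (value 11) x 16^1 = 176
  Digit 'c' (value 12) x 16^0 = 12
Sum = 444

444


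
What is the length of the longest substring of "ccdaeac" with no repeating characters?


Input: "ccdaeac"
Sliding window (track last position of each char):
  Position 0 ('c'): window [0,0] length 1 -- new best
  Position 1 ('c'): repeat (last at 0), move window start to 1
  Position 1 ('c'): window [1,1] length 1
  Position 2 ('d'): window [1,2] length 2 -- new best
  Position 3 ('a'): window [1,3] length 3 -- new best
  Position 4 ('e'): window [1,4] length 4 -- new best
  Position 5 ('a'): repeat (last at 3), move window start to 4
  Position 5 ('a'): window [4,5] length 2
  Position 6 ('c'): window [4,6] length 3
Longest substring with no repeats: "cdae" with length 4

4


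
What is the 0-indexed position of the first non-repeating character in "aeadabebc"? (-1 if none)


Input: aeadabebc
Character frequencies:
  'a': 3
  'b': 2
  'c': 1
  'd': 1
  'e': 2
Scanning left to right for freq == 1:
  Position 0 ('a'): freq=3, skip
  Position 1 ('e'): freq=2, skip
  Position 2 ('a'): freq=3, skip
  Position 3 ('d'): unique! => answer = 3

3


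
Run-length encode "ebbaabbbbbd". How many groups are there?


Input: ebbaabbbbbd
Scanning for consecutive runs:
  Group 1: 'e' x 1 (positions 0-0)
  Group 2: 'b' x 2 (positions 1-2)
  Group 3: 'a' x 2 (positions 3-4)
  Group 4: 'b' x 5 (positions 5-9)
  Group 5: 'd' x 1 (positions 10-10)
Total groups: 5

5


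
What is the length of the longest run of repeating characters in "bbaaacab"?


Input: "bbaaacab"
Scanning for longest run:
  Position 1 ('b'): continues run of 'b', length=2
  Position 2 ('a'): new char, reset run to 1
  Position 3 ('a'): continues run of 'a', length=2
  Position 4 ('a'): continues run of 'a', length=3
  Position 5 ('c'): new char, reset run to 1
  Position 6 ('a'): new char, reset run to 1
  Position 7 ('b'): new char, reset run to 1
Longest run: 'a' with length 3

3


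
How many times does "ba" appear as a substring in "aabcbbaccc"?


Searching for "ba" in "aabcbbaccc"
Scanning each position:
  Position 0: "aa" => no
  Position 1: "ab" => no
  Position 2: "bc" => no
  Position 3: "cb" => no
  Position 4: "bb" => no
  Position 5: "ba" => MATCH
  Position 6: "ac" => no
  Position 7: "cc" => no
  Position 8: "cc" => no
Total occurrences: 1

1


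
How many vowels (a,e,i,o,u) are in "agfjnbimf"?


Input: agfjnbimf
Checking each character:
  'a' at position 0: vowel (running total: 1)
  'g' at position 1: consonant
  'f' at position 2: consonant
  'j' at position 3: consonant
  'n' at position 4: consonant
  'b' at position 5: consonant
  'i' at position 6: vowel (running total: 2)
  'm' at position 7: consonant
  'f' at position 8: consonant
Total vowels: 2

2


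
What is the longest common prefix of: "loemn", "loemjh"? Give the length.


Words: loemn, loemjh
  Position 0: all 'l' => match
  Position 1: all 'o' => match
  Position 2: all 'e' => match
  Position 3: all 'm' => match
  Position 4: ('n', 'j') => mismatch, stop
LCP = "loem" (length 4)

4


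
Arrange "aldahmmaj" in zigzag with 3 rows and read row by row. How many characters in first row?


Zigzag "aldahmmaj" into 3 rows:
Placing characters:
  'a' => row 0
  'l' => row 1
  'd' => row 2
  'a' => row 1
  'h' => row 0
  'm' => row 1
  'm' => row 2
  'a' => row 1
  'j' => row 0
Rows:
  Row 0: "ahj"
  Row 1: "lama"
  Row 2: "dm"
First row length: 3

3


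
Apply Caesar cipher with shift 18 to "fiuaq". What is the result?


Caesar cipher: shift "fiuaq" by 18
  'f' (pos 5) + 18 = pos 23 = 'x'
  'i' (pos 8) + 18 = pos 0 = 'a'
  'u' (pos 20) + 18 = pos 12 = 'm'
  'a' (pos 0) + 18 = pos 18 = 's'
  'q' (pos 16) + 18 = pos 8 = 'i'
Result: xamsi

xamsi


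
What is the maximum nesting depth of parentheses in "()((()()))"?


Input: "()((()()))"
Tracking depth:
  Position 0 '(': depth becomes 1
  Position 1 ')': depth becomes 0
  Position 2 '(': depth becomes 1
  Position 3 '(': depth becomes 2
  Position 4 '(': depth becomes 3
  Position 5 ')': depth becomes 2
  Position 6 '(': depth becomes 3
  Position 7 ')': depth becomes 2
  Position 8 ')': depth becomes 1
  Position 9 ')': depth becomes 0
Maximum depth reached: 3

3


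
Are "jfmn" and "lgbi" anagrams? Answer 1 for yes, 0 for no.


Strings: "jfmn", "lgbi"
Sorted first:  fjmn
Sorted second: bgil
Differ at position 0: 'f' vs 'b' => not anagrams

0


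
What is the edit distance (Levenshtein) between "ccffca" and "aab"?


Computing edit distance: "ccffca" -> "aab"
DP table:
           a    a    b
      0    1    2    3
  c   1    1    2    3
  c   2    2    2    3
  f   3    3    3    3
  f   4    4    4    4
  c   5    5    5    5
  a   6    5    5    6
Edit distance = dp[6][3] = 6

6


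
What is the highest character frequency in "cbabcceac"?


Input: cbabcceac
Character counts:
  'a': 2
  'b': 2
  'c': 4
  'e': 1
Maximum frequency: 4

4


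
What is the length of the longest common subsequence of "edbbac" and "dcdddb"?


LCS of "edbbac" and "dcdddb"
DP table:
           d    c    d    d    d    b
      0    0    0    0    0    0    0
  e   0    0    0    0    0    0    0
  d   0    1    1    1    1    1    1
  b   0    1    1    1    1    1    2
  b   0    1    1    1    1    1    2
  a   0    1    1    1    1    1    2
  c   0    1    2    2    2    2    2
LCS length = dp[6][6] = 2

2


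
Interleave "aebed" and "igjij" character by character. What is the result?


Interleaving "aebed" and "igjij":
  Position 0: 'a' from first, 'i' from second => "ai"
  Position 1: 'e' from first, 'g' from second => "eg"
  Position 2: 'b' from first, 'j' from second => "bj"
  Position 3: 'e' from first, 'i' from second => "ei"
  Position 4: 'd' from first, 'j' from second => "dj"
Result: aiegbjeidj

aiegbjeidj


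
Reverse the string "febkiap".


Input: febkiap
Reading characters right to left:
  Position 6: 'p'
  Position 5: 'a'
  Position 4: 'i'
  Position 3: 'k'
  Position 2: 'b'
  Position 1: 'e'
  Position 0: 'f'
Reversed: paikbef

paikbef


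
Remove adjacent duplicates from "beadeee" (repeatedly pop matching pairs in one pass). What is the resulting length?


Input: beadeee
Stack-based adjacent duplicate removal:
  Read 'b': push. Stack: b
  Read 'e': push. Stack: be
  Read 'a': push. Stack: bea
  Read 'd': push. Stack: bead
  Read 'e': push. Stack: beade
  Read 'e': matches stack top 'e' => pop. Stack: bead
  Read 'e': push. Stack: beade
Final stack: "beade" (length 5)

5


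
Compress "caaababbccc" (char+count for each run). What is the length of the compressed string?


Input: caaababbccc
Runs:
  'c' x 1 => "c1"
  'a' x 3 => "a3"
  'b' x 1 => "b1"
  'a' x 1 => "a1"
  'b' x 2 => "b2"
  'c' x 3 => "c3"
Compressed: "c1a3b1a1b2c3"
Compressed length: 12

12


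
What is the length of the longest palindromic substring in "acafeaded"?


Input: "acafeaded"
Checking substrings for palindromes:
  [0:3] "aca" (len 3) => palindrome
  [6:9] "ded" (len 3) => palindrome
Longest palindromic substring: "aca" with length 3

3


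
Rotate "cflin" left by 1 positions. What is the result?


Input: "cflin", rotate left by 1
First 1 characters: "c"
Remaining characters: "flin"
Concatenate remaining + first: "flin" + "c" = "flinc"

flinc


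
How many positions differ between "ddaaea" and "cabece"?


Comparing "ddaaea" and "cabece" position by position:
  Position 0: 'd' vs 'c' => DIFFER
  Position 1: 'd' vs 'a' => DIFFER
  Position 2: 'a' vs 'b' => DIFFER
  Position 3: 'a' vs 'e' => DIFFER
  Position 4: 'e' vs 'c' => DIFFER
  Position 5: 'a' vs 'e' => DIFFER
Positions that differ: 6

6


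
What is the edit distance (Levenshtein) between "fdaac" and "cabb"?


Computing edit distance: "fdaac" -> "cabb"
DP table:
           c    a    b    b
      0    1    2    3    4
  f   1    1    2    3    4
  d   2    2    2    3    4
  a   3    3    2    3    4
  a   4    4    3    3    4
  c   5    4    4    4    4
Edit distance = dp[5][4] = 4

4


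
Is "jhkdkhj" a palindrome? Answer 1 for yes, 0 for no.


Input: jhkdkhj
Reversed: jhkdkhj
  Compare pos 0 ('j') with pos 6 ('j'): match
  Compare pos 1 ('h') with pos 5 ('h'): match
  Compare pos 2 ('k') with pos 4 ('k'): match
Result: palindrome

1


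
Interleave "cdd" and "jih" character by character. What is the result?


Interleaving "cdd" and "jih":
  Position 0: 'c' from first, 'j' from second => "cj"
  Position 1: 'd' from first, 'i' from second => "di"
  Position 2: 'd' from first, 'h' from second => "dh"
Result: cjdidh

cjdidh


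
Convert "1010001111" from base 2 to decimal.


Input: "1010001111" in base 2
Positional expansion:
  Digit '1' (value 1) x 2^9 = 512
  Digit '0' (value 0) x 2^8 = 0
  Digit '1' (value 1) x 2^7 = 128
  Digit '0' (value 0) x 2^6 = 0
  Digit '0' (value 0) x 2^5 = 0
  Digit '0' (value 0) x 2^4 = 0
  Digit '1' (value 1) x 2^3 = 8
  Digit '1' (value 1) x 2^2 = 4
  Digit '1' (value 1) x 2^1 = 2
  Digit '1' (value 1) x 2^0 = 1
Sum = 655

655


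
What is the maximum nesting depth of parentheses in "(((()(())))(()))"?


Input: "(((()(())))(()))"
Tracking depth:
  Position 0 '(': depth becomes 1
  Position 1 '(': depth becomes 2
  Position 2 '(': depth becomes 3
  Position 3 '(': depth becomes 4
  Position 4 ')': depth becomes 3
  Position 5 '(': depth becomes 4
  Position 6 '(': depth becomes 5
  Position 7 ')': depth becomes 4
  Position 8 ')': depth becomes 3
  Position 9 ')': depth becomes 2
  Position 10 ')': depth becomes 1
  Position 11 '(': depth becomes 2
  Position 12 '(': depth becomes 3
  Position 13 ')': depth becomes 2
  Position 14 ')': depth becomes 1
  Position 15 ')': depth becomes 0
Maximum depth reached: 5

5


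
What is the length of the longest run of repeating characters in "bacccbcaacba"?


Input: "bacccbcaacba"
Scanning for longest run:
  Position 1 ('a'): new char, reset run to 1
  Position 2 ('c'): new char, reset run to 1
  Position 3 ('c'): continues run of 'c', length=2
  Position 4 ('c'): continues run of 'c', length=3
  Position 5 ('b'): new char, reset run to 1
  Position 6 ('c'): new char, reset run to 1
  Position 7 ('a'): new char, reset run to 1
  Position 8 ('a'): continues run of 'a', length=2
  Position 9 ('c'): new char, reset run to 1
  Position 10 ('b'): new char, reset run to 1
  Position 11 ('a'): new char, reset run to 1
Longest run: 'c' with length 3

3


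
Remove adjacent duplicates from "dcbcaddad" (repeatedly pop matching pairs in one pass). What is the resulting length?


Input: dcbcaddad
Stack-based adjacent duplicate removal:
  Read 'd': push. Stack: d
  Read 'c': push. Stack: dc
  Read 'b': push. Stack: dcb
  Read 'c': push. Stack: dcbc
  Read 'a': push. Stack: dcbca
  Read 'd': push. Stack: dcbcad
  Read 'd': matches stack top 'd' => pop. Stack: dcbca
  Read 'a': matches stack top 'a' => pop. Stack: dcbc
  Read 'd': push. Stack: dcbcd
Final stack: "dcbcd" (length 5)

5


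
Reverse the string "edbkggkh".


Input: edbkggkh
Reading characters right to left:
  Position 7: 'h'
  Position 6: 'k'
  Position 5: 'g'
  Position 4: 'g'
  Position 3: 'k'
  Position 2: 'b'
  Position 1: 'd'
  Position 0: 'e'
Reversed: hkggkbde

hkggkbde


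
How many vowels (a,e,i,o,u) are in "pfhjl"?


Input: pfhjl
Checking each character:
  'p' at position 0: consonant
  'f' at position 1: consonant
  'h' at position 2: consonant
  'j' at position 3: consonant
  'l' at position 4: consonant
Total vowels: 0

0


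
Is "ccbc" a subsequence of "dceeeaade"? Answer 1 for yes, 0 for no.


Check if "ccbc" is a subsequence of "dceeeaade"
Greedy scan:
  Position 0 ('d'): no match needed
  Position 1 ('c'): matches sub[0] = 'c'
  Position 2 ('e'): no match needed
  Position 3 ('e'): no match needed
  Position 4 ('e'): no match needed
  Position 5 ('a'): no match needed
  Position 6 ('a'): no match needed
  Position 7 ('d'): no match needed
  Position 8 ('e'): no match needed
Only matched 1/4 characters => not a subsequence

0


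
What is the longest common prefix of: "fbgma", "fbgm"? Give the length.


Words: fbgma, fbgm
  Position 0: all 'f' => match
  Position 1: all 'b' => match
  Position 2: all 'g' => match
  Position 3: all 'm' => match
LCP = "fbgm" (length 4)

4


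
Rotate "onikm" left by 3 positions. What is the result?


Input: "onikm", rotate left by 3
First 3 characters: "oni"
Remaining characters: "km"
Concatenate remaining + first: "km" + "oni" = "kmoni"

kmoni


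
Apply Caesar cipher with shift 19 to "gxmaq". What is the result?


Caesar cipher: shift "gxmaq" by 19
  'g' (pos 6) + 19 = pos 25 = 'z'
  'x' (pos 23) + 19 = pos 16 = 'q'
  'm' (pos 12) + 19 = pos 5 = 'f'
  'a' (pos 0) + 19 = pos 19 = 't'
  'q' (pos 16) + 19 = pos 9 = 'j'
Result: zqftj

zqftj


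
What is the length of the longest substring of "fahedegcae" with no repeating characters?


Input: "fahedegcae"
Sliding window (track last position of each char):
  Position 0 ('f'): window [0,0] length 1 -- new best
  Position 1 ('a'): window [0,1] length 2 -- new best
  Position 2 ('h'): window [0,2] length 3 -- new best
  Position 3 ('e'): window [0,3] length 4 -- new best
  Position 4 ('d'): window [0,4] length 5 -- new best
  Position 5 ('e'): repeat (last at 3), move window start to 4
  Position 5 ('e'): window [4,5] length 2
  Position 6 ('g'): window [4,6] length 3
  Position 7 ('c'): window [4,7] length 4
  Position 8 ('a'): window [4,8] length 5
  Position 9 ('e'): repeat (last at 5), move window start to 6
  Position 9 ('e'): window [6,9] length 4
Longest substring with no repeats: "fahed" with length 5

5


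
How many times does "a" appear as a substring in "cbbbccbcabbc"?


Searching for "a" in "cbbbccbcabbc"
Scanning each position:
  Position 0: "c" => no
  Position 1: "b" => no
  Position 2: "b" => no
  Position 3: "b" => no
  Position 4: "c" => no
  Position 5: "c" => no
  Position 6: "b" => no
  Position 7: "c" => no
  Position 8: "a" => MATCH
  Position 9: "b" => no
  Position 10: "b" => no
  Position 11: "c" => no
Total occurrences: 1

1


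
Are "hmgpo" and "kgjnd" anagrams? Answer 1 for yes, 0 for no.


Strings: "hmgpo", "kgjnd"
Sorted first:  ghmop
Sorted second: dgjkn
Differ at position 0: 'g' vs 'd' => not anagrams

0


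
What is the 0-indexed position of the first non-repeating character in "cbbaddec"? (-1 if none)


Input: cbbaddec
Character frequencies:
  'a': 1
  'b': 2
  'c': 2
  'd': 2
  'e': 1
Scanning left to right for freq == 1:
  Position 0 ('c'): freq=2, skip
  Position 1 ('b'): freq=2, skip
  Position 2 ('b'): freq=2, skip
  Position 3 ('a'): unique! => answer = 3

3


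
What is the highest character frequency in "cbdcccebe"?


Input: cbdcccebe
Character counts:
  'b': 2
  'c': 4
  'd': 1
  'e': 2
Maximum frequency: 4

4


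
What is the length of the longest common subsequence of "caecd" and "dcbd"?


LCS of "caecd" and "dcbd"
DP table:
           d    c    b    d
      0    0    0    0    0
  c   0    0    1    1    1
  a   0    0    1    1    1
  e   0    0    1    1    1
  c   0    0    1    1    1
  d   0    1    1    1    2
LCS length = dp[5][4] = 2

2


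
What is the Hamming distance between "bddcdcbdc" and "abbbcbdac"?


Comparing "bddcdcbdc" and "abbbcbdac" position by position:
  Position 0: 'b' vs 'a' => differ
  Position 1: 'd' vs 'b' => differ
  Position 2: 'd' vs 'b' => differ
  Position 3: 'c' vs 'b' => differ
  Position 4: 'd' vs 'c' => differ
  Position 5: 'c' vs 'b' => differ
  Position 6: 'b' vs 'd' => differ
  Position 7: 'd' vs 'a' => differ
  Position 8: 'c' vs 'c' => same
Total differences (Hamming distance): 8

8


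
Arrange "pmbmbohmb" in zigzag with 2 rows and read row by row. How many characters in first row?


Zigzag "pmbmbohmb" into 2 rows:
Placing characters:
  'p' => row 0
  'm' => row 1
  'b' => row 0
  'm' => row 1
  'b' => row 0
  'o' => row 1
  'h' => row 0
  'm' => row 1
  'b' => row 0
Rows:
  Row 0: "pbbhb"
  Row 1: "mmom"
First row length: 5

5


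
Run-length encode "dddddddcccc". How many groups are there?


Input: dddddddcccc
Scanning for consecutive runs:
  Group 1: 'd' x 7 (positions 0-6)
  Group 2: 'c' x 4 (positions 7-10)
Total groups: 2

2


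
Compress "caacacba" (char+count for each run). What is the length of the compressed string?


Input: caacacba
Runs:
  'c' x 1 => "c1"
  'a' x 2 => "a2"
  'c' x 1 => "c1"
  'a' x 1 => "a1"
  'c' x 1 => "c1"
  'b' x 1 => "b1"
  'a' x 1 => "a1"
Compressed: "c1a2c1a1c1b1a1"
Compressed length: 14

14


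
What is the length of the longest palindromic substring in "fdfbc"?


Input: "fdfbc"
Checking substrings for palindromes:
  [0:3] "fdf" (len 3) => palindrome
Longest palindromic substring: "fdf" with length 3

3


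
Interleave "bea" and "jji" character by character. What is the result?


Interleaving "bea" and "jji":
  Position 0: 'b' from first, 'j' from second => "bj"
  Position 1: 'e' from first, 'j' from second => "ej"
  Position 2: 'a' from first, 'i' from second => "ai"
Result: bjejai

bjejai


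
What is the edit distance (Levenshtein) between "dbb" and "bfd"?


Computing edit distance: "dbb" -> "bfd"
DP table:
           b    f    d
      0    1    2    3
  d   1    1    2    2
  b   2    1    2    3
  b   3    2    2    3
Edit distance = dp[3][3] = 3

3


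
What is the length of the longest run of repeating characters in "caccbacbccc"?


Input: "caccbacbccc"
Scanning for longest run:
  Position 1 ('a'): new char, reset run to 1
  Position 2 ('c'): new char, reset run to 1
  Position 3 ('c'): continues run of 'c', length=2
  Position 4 ('b'): new char, reset run to 1
  Position 5 ('a'): new char, reset run to 1
  Position 6 ('c'): new char, reset run to 1
  Position 7 ('b'): new char, reset run to 1
  Position 8 ('c'): new char, reset run to 1
  Position 9 ('c'): continues run of 'c', length=2
  Position 10 ('c'): continues run of 'c', length=3
Longest run: 'c' with length 3

3


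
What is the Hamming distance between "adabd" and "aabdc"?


Comparing "adabd" and "aabdc" position by position:
  Position 0: 'a' vs 'a' => same
  Position 1: 'd' vs 'a' => differ
  Position 2: 'a' vs 'b' => differ
  Position 3: 'b' vs 'd' => differ
  Position 4: 'd' vs 'c' => differ
Total differences (Hamming distance): 4

4


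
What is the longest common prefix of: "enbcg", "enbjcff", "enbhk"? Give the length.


Words: enbcg, enbjcff, enbhk
  Position 0: all 'e' => match
  Position 1: all 'n' => match
  Position 2: all 'b' => match
  Position 3: ('c', 'j', 'h') => mismatch, stop
LCP = "enb" (length 3)

3


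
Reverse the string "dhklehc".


Input: dhklehc
Reading characters right to left:
  Position 6: 'c'
  Position 5: 'h'
  Position 4: 'e'
  Position 3: 'l'
  Position 2: 'k'
  Position 1: 'h'
  Position 0: 'd'
Reversed: chelkhd

chelkhd


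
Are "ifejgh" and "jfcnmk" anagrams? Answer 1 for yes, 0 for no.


Strings: "ifejgh", "jfcnmk"
Sorted first:  efghij
Sorted second: cfjkmn
Differ at position 0: 'e' vs 'c' => not anagrams

0


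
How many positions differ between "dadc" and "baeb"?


Comparing "dadc" and "baeb" position by position:
  Position 0: 'd' vs 'b' => DIFFER
  Position 1: 'a' vs 'a' => same
  Position 2: 'd' vs 'e' => DIFFER
  Position 3: 'c' vs 'b' => DIFFER
Positions that differ: 3

3


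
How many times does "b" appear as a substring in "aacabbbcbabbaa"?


Searching for "b" in "aacabbbcbabbaa"
Scanning each position:
  Position 0: "a" => no
  Position 1: "a" => no
  Position 2: "c" => no
  Position 3: "a" => no
  Position 4: "b" => MATCH
  Position 5: "b" => MATCH
  Position 6: "b" => MATCH
  Position 7: "c" => no
  Position 8: "b" => MATCH
  Position 9: "a" => no
  Position 10: "b" => MATCH
  Position 11: "b" => MATCH
  Position 12: "a" => no
  Position 13: "a" => no
Total occurrences: 6

6


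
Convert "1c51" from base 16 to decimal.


Input: "1c51" in base 16
Positional expansion:
  Digit '1' (value 1) x 16^3 = 4096
  Digit 'c' (value 12) x 16^2 = 3072
  Digit '5' (value 5) x 16^1 = 80
  Digit '1' (value 1) x 16^0 = 1
Sum = 7249

7249


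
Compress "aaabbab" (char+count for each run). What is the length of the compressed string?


Input: aaabbab
Runs:
  'a' x 3 => "a3"
  'b' x 2 => "b2"
  'a' x 1 => "a1"
  'b' x 1 => "b1"
Compressed: "a3b2a1b1"
Compressed length: 8

8


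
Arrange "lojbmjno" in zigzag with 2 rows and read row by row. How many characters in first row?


Zigzag "lojbmjno" into 2 rows:
Placing characters:
  'l' => row 0
  'o' => row 1
  'j' => row 0
  'b' => row 1
  'm' => row 0
  'j' => row 1
  'n' => row 0
  'o' => row 1
Rows:
  Row 0: "ljmn"
  Row 1: "objo"
First row length: 4

4


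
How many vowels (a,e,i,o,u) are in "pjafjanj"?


Input: pjafjanj
Checking each character:
  'p' at position 0: consonant
  'j' at position 1: consonant
  'a' at position 2: vowel (running total: 1)
  'f' at position 3: consonant
  'j' at position 4: consonant
  'a' at position 5: vowel (running total: 2)
  'n' at position 6: consonant
  'j' at position 7: consonant
Total vowels: 2

2


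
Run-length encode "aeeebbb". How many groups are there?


Input: aeeebbb
Scanning for consecutive runs:
  Group 1: 'a' x 1 (positions 0-0)
  Group 2: 'e' x 3 (positions 1-3)
  Group 3: 'b' x 3 (positions 4-6)
Total groups: 3

3


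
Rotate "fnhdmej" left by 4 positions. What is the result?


Input: "fnhdmej", rotate left by 4
First 4 characters: "fnhd"
Remaining characters: "mej"
Concatenate remaining + first: "mej" + "fnhd" = "mejfnhd"

mejfnhd


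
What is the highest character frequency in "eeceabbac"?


Input: eeceabbac
Character counts:
  'a': 2
  'b': 2
  'c': 2
  'e': 3
Maximum frequency: 3

3


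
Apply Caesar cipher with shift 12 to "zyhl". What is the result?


Caesar cipher: shift "zyhl" by 12
  'z' (pos 25) + 12 = pos 11 = 'l'
  'y' (pos 24) + 12 = pos 10 = 'k'
  'h' (pos 7) + 12 = pos 19 = 't'
  'l' (pos 11) + 12 = pos 23 = 'x'
Result: lktx

lktx


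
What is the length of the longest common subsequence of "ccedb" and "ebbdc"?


LCS of "ccedb" and "ebbdc"
DP table:
           e    b    b    d    c
      0    0    0    0    0    0
  c   0    0    0    0    0    1
  c   0    0    0    0    0    1
  e   0    1    1    1    1    1
  d   0    1    1    1    2    2
  b   0    1    2    2    2    2
LCS length = dp[5][5] = 2

2


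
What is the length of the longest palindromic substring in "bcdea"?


Input: "bcdea"
Checking substrings for palindromes:
  No multi-char palindromic substrings found
Longest palindromic substring: "b" with length 1

1


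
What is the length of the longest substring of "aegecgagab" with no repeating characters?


Input: "aegecgagab"
Sliding window (track last position of each char):
  Position 0 ('a'): window [0,0] length 1 -- new best
  Position 1 ('e'): window [0,1] length 2 -- new best
  Position 2 ('g'): window [0,2] length 3 -- new best
  Position 3 ('e'): repeat (last at 1), move window start to 2
  Position 3 ('e'): window [2,3] length 2
  Position 4 ('c'): window [2,4] length 3
  Position 5 ('g'): repeat (last at 2), move window start to 3
  Position 5 ('g'): window [3,5] length 3
  Position 6 ('a'): window [3,6] length 4 -- new best
  Position 7 ('g'): repeat (last at 5), move window start to 6
  Position 7 ('g'): window [6,7] length 2
  Position 8 ('a'): repeat (last at 6), move window start to 7
  Position 8 ('a'): window [7,8] length 2
  Position 9 ('b'): window [7,9] length 3
Longest substring with no repeats: "ecga" with length 4

4


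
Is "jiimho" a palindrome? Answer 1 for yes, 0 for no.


Input: jiimho
Reversed: ohmiij
  Compare pos 0 ('j') with pos 5 ('o'): MISMATCH
  Compare pos 1 ('i') with pos 4 ('h'): MISMATCH
  Compare pos 2 ('i') with pos 3 ('m'): MISMATCH
Result: not a palindrome

0


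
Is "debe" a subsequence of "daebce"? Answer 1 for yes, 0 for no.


Check if "debe" is a subsequence of "daebce"
Greedy scan:
  Position 0 ('d'): matches sub[0] = 'd'
  Position 1 ('a'): no match needed
  Position 2 ('e'): matches sub[1] = 'e'
  Position 3 ('b'): matches sub[2] = 'b'
  Position 4 ('c'): no match needed
  Position 5 ('e'): matches sub[3] = 'e'
All 4 characters matched => is a subsequence

1


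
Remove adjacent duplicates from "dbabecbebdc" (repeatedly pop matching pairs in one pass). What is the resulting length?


Input: dbabecbebdc
Stack-based adjacent duplicate removal:
  Read 'd': push. Stack: d
  Read 'b': push. Stack: db
  Read 'a': push. Stack: dba
  Read 'b': push. Stack: dbab
  Read 'e': push. Stack: dbabe
  Read 'c': push. Stack: dbabec
  Read 'b': push. Stack: dbabecb
  Read 'e': push. Stack: dbabecbe
  Read 'b': push. Stack: dbabecbeb
  Read 'd': push. Stack: dbabecbebd
  Read 'c': push. Stack: dbabecbebdc
Final stack: "dbabecbebdc" (length 11)

11


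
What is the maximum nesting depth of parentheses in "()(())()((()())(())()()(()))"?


Input: "()(())()((()())(())()()(()))"
Tracking depth:
  Position 0 '(': depth becomes 1
  Position 1 ')': depth becomes 0
  Position 2 '(': depth becomes 1
  Position 3 '(': depth becomes 2
  Position 4 ')': depth becomes 1
  Position 5 ')': depth becomes 0
  Position 6 '(': depth becomes 1
  Position 7 ')': depth becomes 0
  Position 8 '(': depth becomes 1
  Position 9 '(': depth becomes 2
  Position 10 '(': depth becomes 3
  Position 11 ')': depth becomes 2
  Position 12 '(': depth becomes 3
  Position 13 ')': depth becomes 2
  Position 14 ')': depth becomes 1
  Position 15 '(': depth becomes 2
  Position 16 '(': depth becomes 3
  Position 17 ')': depth becomes 2
  Position 18 ')': depth becomes 1
  Position 19 '(': depth becomes 2
  Position 20 ')': depth becomes 1
  Position 21 '(': depth becomes 2
  Position 22 ')': depth becomes 1
  Position 23 '(': depth becomes 2
  Position 24 '(': depth becomes 3
  Position 25 ')': depth becomes 2
  Position 26 ')': depth becomes 1
  Position 27 ')': depth becomes 0
Maximum depth reached: 3

3


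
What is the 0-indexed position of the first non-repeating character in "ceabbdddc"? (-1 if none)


Input: ceabbdddc
Character frequencies:
  'a': 1
  'b': 2
  'c': 2
  'd': 3
  'e': 1
Scanning left to right for freq == 1:
  Position 0 ('c'): freq=2, skip
  Position 1 ('e'): unique! => answer = 1

1


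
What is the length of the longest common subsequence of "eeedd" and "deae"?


LCS of "eeedd" and "deae"
DP table:
           d    e    a    e
      0    0    0    0    0
  e   0    0    1    1    1
  e   0    0    1    1    2
  e   0    0    1    1    2
  d   0    1    1    1    2
  d   0    1    1    1    2
LCS length = dp[5][4] = 2

2


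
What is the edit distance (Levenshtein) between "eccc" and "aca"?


Computing edit distance: "eccc" -> "aca"
DP table:
           a    c    a
      0    1    2    3
  e   1    1    2    3
  c   2    2    1    2
  c   3    3    2    2
  c   4    4    3    3
Edit distance = dp[4][3] = 3

3


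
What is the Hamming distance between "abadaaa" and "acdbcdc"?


Comparing "abadaaa" and "acdbcdc" position by position:
  Position 0: 'a' vs 'a' => same
  Position 1: 'b' vs 'c' => differ
  Position 2: 'a' vs 'd' => differ
  Position 3: 'd' vs 'b' => differ
  Position 4: 'a' vs 'c' => differ
  Position 5: 'a' vs 'd' => differ
  Position 6: 'a' vs 'c' => differ
Total differences (Hamming distance): 6

6


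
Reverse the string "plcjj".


Input: plcjj
Reading characters right to left:
  Position 4: 'j'
  Position 3: 'j'
  Position 2: 'c'
  Position 1: 'l'
  Position 0: 'p'
Reversed: jjclp

jjclp


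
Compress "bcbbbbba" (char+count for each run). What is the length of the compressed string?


Input: bcbbbbba
Runs:
  'b' x 1 => "b1"
  'c' x 1 => "c1"
  'b' x 5 => "b5"
  'a' x 1 => "a1"
Compressed: "b1c1b5a1"
Compressed length: 8

8


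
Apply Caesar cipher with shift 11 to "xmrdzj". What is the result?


Caesar cipher: shift "xmrdzj" by 11
  'x' (pos 23) + 11 = pos 8 = 'i'
  'm' (pos 12) + 11 = pos 23 = 'x'
  'r' (pos 17) + 11 = pos 2 = 'c'
  'd' (pos 3) + 11 = pos 14 = 'o'
  'z' (pos 25) + 11 = pos 10 = 'k'
  'j' (pos 9) + 11 = pos 20 = 'u'
Result: ixcoku

ixcoku


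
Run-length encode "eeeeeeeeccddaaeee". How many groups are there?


Input: eeeeeeeeccddaaeee
Scanning for consecutive runs:
  Group 1: 'e' x 8 (positions 0-7)
  Group 2: 'c' x 2 (positions 8-9)
  Group 3: 'd' x 2 (positions 10-11)
  Group 4: 'a' x 2 (positions 12-13)
  Group 5: 'e' x 3 (positions 14-16)
Total groups: 5

5


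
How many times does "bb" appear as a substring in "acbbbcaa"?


Searching for "bb" in "acbbbcaa"
Scanning each position:
  Position 0: "ac" => no
  Position 1: "cb" => no
  Position 2: "bb" => MATCH
  Position 3: "bb" => MATCH
  Position 4: "bc" => no
  Position 5: "ca" => no
  Position 6: "aa" => no
Total occurrences: 2

2
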